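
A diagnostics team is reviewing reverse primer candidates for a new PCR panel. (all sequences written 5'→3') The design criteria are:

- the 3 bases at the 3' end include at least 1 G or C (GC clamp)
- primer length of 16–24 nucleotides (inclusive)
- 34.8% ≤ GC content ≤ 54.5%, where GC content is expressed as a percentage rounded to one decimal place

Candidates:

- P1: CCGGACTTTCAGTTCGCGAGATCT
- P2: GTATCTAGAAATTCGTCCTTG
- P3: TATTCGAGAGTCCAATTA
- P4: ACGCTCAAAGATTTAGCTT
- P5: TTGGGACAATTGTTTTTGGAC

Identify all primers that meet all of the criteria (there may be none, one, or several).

P1 (24 nt, A=4 T=7 G=6 C=7): 3' end TCT has 1 G/C ✓; length 24 ✓; GC 13/24 = 54.2% ✓ — passes.
P2 (21 nt, A=5 T=8 G=4 C=4): 3' end TTG has 1 G/C ✓; length 21 ✓; GC 8/21 = 38.1% ✓ — passes.
P3 (18 nt, A=6 T=6 G=3 C=3): 3' end TTA has 0 G/C, need ≥1 ✗; length 18 ✓; GC 6/18 = 33.3%, outside 34.8–54.5% ✗ — fails.
P4 (19 nt, A=6 T=6 G=3 C=4): 3' end CTT has 1 G/C ✓; length 19 ✓; GC 7/19 = 36.8% ✓ — passes.
P5 (21 nt, A=4 T=9 G=6 C=2): 3' end GAC has 2 G/C ✓; length 21 ✓; GC 8/21 = 38.1% ✓ — passes.

P1, P2, P4 and P5.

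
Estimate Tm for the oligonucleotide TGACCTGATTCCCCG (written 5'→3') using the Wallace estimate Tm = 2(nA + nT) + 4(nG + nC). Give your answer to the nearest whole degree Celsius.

Base counts: A=2, T=4, G=3, C=6 (length 15).
Tm = 2·(2+4) + 4·(3+6) = 2·6 + 4·9 = 12 + 36 = 48°C.

48°C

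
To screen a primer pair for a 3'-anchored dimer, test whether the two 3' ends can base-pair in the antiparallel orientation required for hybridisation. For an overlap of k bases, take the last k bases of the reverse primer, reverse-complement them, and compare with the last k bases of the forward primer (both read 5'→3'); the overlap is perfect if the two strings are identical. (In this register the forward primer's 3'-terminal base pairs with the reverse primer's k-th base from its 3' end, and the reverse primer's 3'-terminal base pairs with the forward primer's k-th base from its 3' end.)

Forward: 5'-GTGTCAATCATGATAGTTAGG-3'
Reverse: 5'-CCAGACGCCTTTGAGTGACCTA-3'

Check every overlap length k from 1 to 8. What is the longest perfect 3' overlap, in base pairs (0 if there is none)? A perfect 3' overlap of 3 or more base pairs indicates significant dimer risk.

Longest perfect overlap: 4 complementary base pairs; significant dimer risk (threshold 3).

Last 8 bases (5'→3') — forward …TAGTTAGG, reverse …GTGACCTA.
Reverse complement of the reverse primer's last 8 bases: TAGGTCAC; its first k bases are the reverse complement of the reverse primer's last k bases, so a perfect k-base overlap needs the forward primer's last k bases to equal them.
Comparing (forward last k vs required): k=1: G vs T ✗; k=2: GG vs TA ✗; k=3: AGG vs TAG ✗; k=4: TAGG vs TAGG ✓; k=5: TTAGG vs TAGGT ✗; k=6: GTTAGG vs TAGGTC ✗; k=7: AGTTAGG vs TAGGTCA ✗; k=8: TAGTTAGG vs TAGGTCAC ✗.
Only k = 4 is perfect, so the longest perfect 3' overlap is 4.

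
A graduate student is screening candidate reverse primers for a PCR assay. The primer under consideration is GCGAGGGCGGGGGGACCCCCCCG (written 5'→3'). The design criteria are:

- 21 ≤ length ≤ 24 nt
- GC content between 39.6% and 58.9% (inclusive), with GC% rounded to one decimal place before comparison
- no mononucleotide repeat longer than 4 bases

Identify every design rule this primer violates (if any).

Base counts: A=2, T=0, G=12, C=9 (length 23).
length: length 23 ✓
GC content: GC 21/23 = 91.3%, outside 39.6–58.9% ✗
homopolymer run: longest run = 7, exceeds 4 ✗

Fails: GC content, homopolymer run.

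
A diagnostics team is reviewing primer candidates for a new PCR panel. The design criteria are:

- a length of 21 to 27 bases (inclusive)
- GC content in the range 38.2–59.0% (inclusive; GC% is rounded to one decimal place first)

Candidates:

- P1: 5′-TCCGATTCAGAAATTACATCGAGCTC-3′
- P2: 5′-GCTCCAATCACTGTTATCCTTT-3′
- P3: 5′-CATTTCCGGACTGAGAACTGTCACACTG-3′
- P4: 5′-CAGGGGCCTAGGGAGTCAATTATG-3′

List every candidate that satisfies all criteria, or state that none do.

P1 (26 nt, A=8 T=7 G=4 C=7): length 26 ✓; GC 11/26 = 42.3% ✓ — passes.
P2 (22 nt, A=4 T=9 G=2 C=7): length 22 ✓; GC 9/22 = 40.9% ✓ — passes.
P3 (28 nt, A=7 T=7 G=6 C=8): length 28, outside 21–27 ✗; GC 14/28 = 50.0% ✓ — fails.
P4 (24 nt, A=6 T=5 G=9 C=4): length 24 ✓; GC 13/24 = 54.2% ✓ — passes.

P1, P2 and P4.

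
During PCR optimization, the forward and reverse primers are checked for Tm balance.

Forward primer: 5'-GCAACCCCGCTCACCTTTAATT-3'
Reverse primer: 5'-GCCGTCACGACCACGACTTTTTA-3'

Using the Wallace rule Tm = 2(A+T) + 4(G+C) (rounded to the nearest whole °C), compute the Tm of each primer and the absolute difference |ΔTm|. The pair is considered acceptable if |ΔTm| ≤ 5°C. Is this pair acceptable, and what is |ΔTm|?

Forward: A=5 T=6 G=2 C=9 → Tm = 2·11 + 4·11 = 66°C.
Reverse: A=5 T=6 G=4 C=8 → Tm = 2·11 + 4·12 = 70°C.
|ΔTm| = |66 − 70| = 4°C, ≤ 5°C.

|ΔTm| = 4°C; the pair is acceptable.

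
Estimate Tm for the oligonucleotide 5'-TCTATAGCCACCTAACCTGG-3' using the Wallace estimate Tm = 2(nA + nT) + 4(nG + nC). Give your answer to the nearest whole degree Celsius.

Base counts: A=5, T=5, G=3, C=7 (length 20).
Tm = 2·(5+5) + 4·(3+7) = 2·10 + 4·10 = 20 + 40 = 60°C.

60°C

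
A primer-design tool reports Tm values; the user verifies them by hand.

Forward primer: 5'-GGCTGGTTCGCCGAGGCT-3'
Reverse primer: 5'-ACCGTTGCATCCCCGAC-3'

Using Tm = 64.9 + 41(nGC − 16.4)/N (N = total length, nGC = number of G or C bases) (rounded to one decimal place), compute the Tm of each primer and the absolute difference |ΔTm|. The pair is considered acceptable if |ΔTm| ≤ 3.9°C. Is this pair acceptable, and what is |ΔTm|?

Forward: G+C = 13, N = 18 → Tm = 64.9 + 41·(13 − 16.4)/18 = 57.2°C.
Reverse: G+C = 11, N = 17 → Tm = 64.9 + 41·(11 − 16.4)/17 = 51.9°C.
|ΔTm| = |57.2 − 51.9| = 5.3°C, > 3.9°C.

|ΔTm| = 5.3°C; the pair is not acceptable.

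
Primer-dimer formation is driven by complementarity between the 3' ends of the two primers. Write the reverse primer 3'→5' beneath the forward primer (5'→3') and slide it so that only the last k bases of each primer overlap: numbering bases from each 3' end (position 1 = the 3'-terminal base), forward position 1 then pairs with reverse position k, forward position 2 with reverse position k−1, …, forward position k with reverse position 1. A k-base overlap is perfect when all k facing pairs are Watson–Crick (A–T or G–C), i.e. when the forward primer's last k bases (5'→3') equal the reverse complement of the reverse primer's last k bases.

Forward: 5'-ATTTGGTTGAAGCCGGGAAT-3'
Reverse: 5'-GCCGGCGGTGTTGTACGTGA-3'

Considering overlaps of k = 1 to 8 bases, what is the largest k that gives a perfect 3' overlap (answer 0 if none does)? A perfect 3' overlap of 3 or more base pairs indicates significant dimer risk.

Longest perfect overlap: 1 complementary base pair; below the dimer-risk threshold (threshold 3).

Last 8 bases (5'→3') — forward …CCGGGAAT, reverse …GTACGTGA.
Reverse complement of the reverse primer's last 8 bases: TCACGTAC; its first k bases are the reverse complement of the reverse primer's last k bases, so a perfect k-base overlap needs the forward primer's last k bases to equal them.
Comparing (forward last k vs required): k=1: T vs T ✓; k=2: AT vs TC ✗; k=3: AAT vs TCA ✗; k=4: GAAT vs TCAC ✗; k=5: GGAAT vs TCACG ✗; k=6: GGGAAT vs TCACGT ✗; k=7: CGGGAAT vs TCACGTA ✗; k=8: CCGGGAAT vs TCACGTAC ✗.
Only k = 1 is perfect, so the longest perfect 3' overlap is 1.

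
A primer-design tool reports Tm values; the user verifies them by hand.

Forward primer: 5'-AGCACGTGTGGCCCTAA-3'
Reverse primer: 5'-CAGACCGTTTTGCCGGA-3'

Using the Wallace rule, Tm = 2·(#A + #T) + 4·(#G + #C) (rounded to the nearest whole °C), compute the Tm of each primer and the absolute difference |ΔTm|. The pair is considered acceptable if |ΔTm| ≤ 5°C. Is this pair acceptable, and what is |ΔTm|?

|ΔTm| = 0°C; the pair is acceptable.

Forward: A=4 T=3 G=5 C=5 → Tm = 2·7 + 4·10 = 54°C.
Reverse: A=3 T=4 G=5 C=5 → Tm = 2·7 + 4·10 = 54°C.
|ΔTm| = |54 − 54| = 0°C, ≤ 5°C.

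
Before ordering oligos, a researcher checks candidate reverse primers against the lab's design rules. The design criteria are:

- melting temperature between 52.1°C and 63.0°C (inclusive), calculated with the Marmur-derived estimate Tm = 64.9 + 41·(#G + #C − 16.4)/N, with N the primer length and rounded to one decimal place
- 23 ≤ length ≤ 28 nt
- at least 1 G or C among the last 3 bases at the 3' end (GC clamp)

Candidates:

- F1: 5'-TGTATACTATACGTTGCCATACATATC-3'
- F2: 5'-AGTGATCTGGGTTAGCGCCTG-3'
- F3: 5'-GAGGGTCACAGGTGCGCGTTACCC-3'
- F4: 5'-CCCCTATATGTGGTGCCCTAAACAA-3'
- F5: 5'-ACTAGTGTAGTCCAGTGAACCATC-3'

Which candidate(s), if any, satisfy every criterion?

F1, F4 and F5.

F1 (27 nt, A=8 T=10 G=3 C=6): Tm = 64.9 + 41·(9 − 16.4)/27 = 53.7°C ✓; length 27 ✓; 3' end ATC has 1 G/C ✓ — passes.
F2 (21 nt, A=3 T=6 G=8 C=4): Tm = 64.9 + 41·(12 − 16.4)/21 = 56.3°C ✓; length 21, outside 23–28 ✗; 3' end CTG has 2 G/C ✓ — fails.
F3 (24 nt, A=4 T=4 G=9 C=7): Tm = 64.9 + 41·(16 − 16.4)/24 = 64.2°C, outside 52.1–63.0°C ✗; length 24 ✓; 3' end CCC has 3 G/C ✓ — fails.
F4 (25 nt, A=7 T=6 G=4 C=8): Tm = 64.9 + 41·(12 − 16.4)/25 = 57.7°C ✓; length 25 ✓; 3' end CAA has 1 G/C ✓ — passes.
F5 (24 nt, A=7 T=6 G=5 C=6): Tm = 64.9 + 41·(11 − 16.4)/24 = 55.7°C ✓; length 24 ✓; 3' end ATC has 1 G/C ✓ — passes.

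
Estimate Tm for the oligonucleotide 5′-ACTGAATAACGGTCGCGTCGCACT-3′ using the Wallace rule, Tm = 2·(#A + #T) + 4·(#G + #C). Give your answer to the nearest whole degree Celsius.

Base counts: A=6, T=5, G=6, C=7 (length 24).
Tm = 2·(6+5) + 4·(6+7) = 2·11 + 4·13 = 22 + 52 = 74°C.

74°C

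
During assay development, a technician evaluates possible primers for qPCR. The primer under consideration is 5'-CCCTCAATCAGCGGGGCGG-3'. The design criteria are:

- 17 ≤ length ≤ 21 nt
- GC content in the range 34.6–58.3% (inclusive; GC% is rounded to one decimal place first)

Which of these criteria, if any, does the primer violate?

Base counts: A=3, T=2, G=7, C=7 (length 19).
length: length 19 ✓
GC content: GC 14/19 = 73.7%, outside 34.6–58.3% ✗

Fails: GC content.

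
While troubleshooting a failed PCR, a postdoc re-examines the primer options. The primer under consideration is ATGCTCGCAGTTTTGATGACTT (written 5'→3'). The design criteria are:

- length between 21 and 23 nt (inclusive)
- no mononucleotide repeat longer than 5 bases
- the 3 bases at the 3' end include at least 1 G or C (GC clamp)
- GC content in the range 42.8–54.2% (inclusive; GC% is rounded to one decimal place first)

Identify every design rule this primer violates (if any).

Base counts: A=4, T=9, G=5, C=4 (length 22).
length: length 22 ✓
homopolymer run: longest run = 4 ✓
GC clamp: 3' end CTT has 1 G/C ✓
GC content: GC 9/22 = 40.9%, outside 42.8–54.2% ✗

Fails: GC content.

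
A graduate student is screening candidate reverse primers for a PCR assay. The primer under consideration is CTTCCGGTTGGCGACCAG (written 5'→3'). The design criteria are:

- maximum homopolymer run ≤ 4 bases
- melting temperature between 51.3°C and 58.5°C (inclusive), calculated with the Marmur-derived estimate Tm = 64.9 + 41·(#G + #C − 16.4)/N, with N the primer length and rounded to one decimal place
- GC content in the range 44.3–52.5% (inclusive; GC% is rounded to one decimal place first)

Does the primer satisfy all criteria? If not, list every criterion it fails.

Base counts: A=2, T=4, G=6, C=6 (length 18).
homopolymer run: longest run = 2 ✓
Tm: Tm = 64.9 + 41·(12 − 16.4)/18 = 54.9°C ✓
GC content: GC 12/18 = 66.7%, outside 44.3–52.5% ✗

Fails: GC content.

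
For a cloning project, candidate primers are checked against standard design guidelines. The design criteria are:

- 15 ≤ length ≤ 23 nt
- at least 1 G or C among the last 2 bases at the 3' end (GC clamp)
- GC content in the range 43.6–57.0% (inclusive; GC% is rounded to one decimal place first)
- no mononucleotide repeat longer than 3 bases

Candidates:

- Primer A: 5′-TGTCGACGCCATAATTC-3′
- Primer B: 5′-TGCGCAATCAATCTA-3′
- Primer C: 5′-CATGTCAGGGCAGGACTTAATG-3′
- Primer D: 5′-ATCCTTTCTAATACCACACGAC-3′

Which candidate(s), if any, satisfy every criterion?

Primer A and Primer C.

Primer A (17 nt, A=4 T=5 G=3 C=5): length 17 ✓; 3' end TC has 1 G/C ✓; GC 8/17 = 47.1% ✓; longest run = 2 ✓ — passes.
Primer B (15 nt, A=5 T=4 G=2 C=4): length 15 ✓; 3' end TA has 0 G/C, need ≥1 ✗; GC 6/15 = 40.0%, outside 43.6–57.0% ✗; longest run = 2 ✓ — fails.
Primer C (22 nt, A=6 T=5 G=7 C=4): length 22 ✓; 3' end TG has 1 G/C ✓; GC 11/22 = 50.0% ✓; longest run = 3 ✓ — passes.
Primer D (22 nt, A=7 T=6 G=1 C=8): length 22 ✓; 3' end AC has 1 G/C ✓; GC 9/22 = 40.9%, outside 43.6–57.0% ✗; longest run = 3 ✓ — fails.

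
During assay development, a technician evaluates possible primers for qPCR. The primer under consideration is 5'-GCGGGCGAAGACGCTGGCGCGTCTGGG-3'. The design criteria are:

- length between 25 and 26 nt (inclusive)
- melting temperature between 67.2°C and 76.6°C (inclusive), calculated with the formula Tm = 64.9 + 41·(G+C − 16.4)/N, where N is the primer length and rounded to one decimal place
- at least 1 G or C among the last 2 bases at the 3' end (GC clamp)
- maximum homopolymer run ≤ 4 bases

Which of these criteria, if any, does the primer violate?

Fails: length.

Base counts: A=3, T=3, G=14, C=7 (length 27).
length: length 27, outside 25–26 ✗
Tm: Tm = 64.9 + 41·(21 − 16.4)/27 = 71.9°C ✓
GC clamp: 3' end GG has 2 G/C ✓
homopolymer run: longest run = 3 ✓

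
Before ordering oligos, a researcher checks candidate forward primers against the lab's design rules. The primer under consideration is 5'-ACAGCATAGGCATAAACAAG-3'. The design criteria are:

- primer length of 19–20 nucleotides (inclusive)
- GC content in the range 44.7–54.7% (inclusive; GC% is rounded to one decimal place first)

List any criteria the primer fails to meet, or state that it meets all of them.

Fails: GC content.

Base counts: A=10, T=2, G=4, C=4 (length 20).
length: length 20 ✓
GC content: GC 8/20 = 40.0%, outside 44.7–54.7% ✗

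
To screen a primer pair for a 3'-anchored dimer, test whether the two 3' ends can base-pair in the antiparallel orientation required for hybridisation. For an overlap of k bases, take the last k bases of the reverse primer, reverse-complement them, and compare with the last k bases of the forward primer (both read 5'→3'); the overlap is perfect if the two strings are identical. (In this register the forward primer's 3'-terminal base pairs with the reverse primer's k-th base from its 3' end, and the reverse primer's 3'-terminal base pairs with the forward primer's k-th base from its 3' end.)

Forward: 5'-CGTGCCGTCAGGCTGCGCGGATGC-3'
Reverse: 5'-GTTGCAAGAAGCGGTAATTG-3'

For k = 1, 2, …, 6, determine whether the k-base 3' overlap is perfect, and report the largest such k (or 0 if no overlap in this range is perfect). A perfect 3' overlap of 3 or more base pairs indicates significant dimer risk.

Longest perfect overlap: 1 complementary base pair; below the dimer-risk threshold (threshold 3).

Last 6 bases (5'→3') — forward …GGATGC, reverse …TAATTG.
Reverse complement of the reverse primer's last 6 bases: CAATTA; its first k bases are the reverse complement of the reverse primer's last k bases, so a perfect k-base overlap needs the forward primer's last k bases to equal them.
Comparing (forward last k vs required): k=1: C vs C ✓; k=2: GC vs CA ✗; k=3: TGC vs CAA ✗; k=4: ATGC vs CAAT ✗; k=5: GATGC vs CAATT ✗; k=6: GGATGC vs CAATTA ✗.
Only k = 1 is perfect, so the longest perfect 3' overlap is 1.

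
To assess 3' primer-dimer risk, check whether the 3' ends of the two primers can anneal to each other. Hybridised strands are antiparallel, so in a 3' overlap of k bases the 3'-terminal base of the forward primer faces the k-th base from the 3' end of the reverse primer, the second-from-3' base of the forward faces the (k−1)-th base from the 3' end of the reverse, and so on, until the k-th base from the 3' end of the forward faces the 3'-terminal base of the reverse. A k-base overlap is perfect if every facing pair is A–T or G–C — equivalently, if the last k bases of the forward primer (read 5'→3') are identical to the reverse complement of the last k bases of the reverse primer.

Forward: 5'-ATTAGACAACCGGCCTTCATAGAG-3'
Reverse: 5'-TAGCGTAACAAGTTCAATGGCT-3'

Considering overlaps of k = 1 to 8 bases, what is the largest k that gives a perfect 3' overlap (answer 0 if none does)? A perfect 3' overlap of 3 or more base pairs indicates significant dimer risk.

Longest perfect overlap: 2 complementary base pairs; below the dimer-risk threshold (threshold 3).

Last 8 bases (5'→3') — forward …TCATAGAG, reverse …CAATGGCT.
Reverse complement of the reverse primer's last 8 bases: AGCCATTG; its first k bases are the reverse complement of the reverse primer's last k bases, so a perfect k-base overlap needs the forward primer's last k bases to equal them.
Comparing (forward last k vs required): k=1: G vs A ✗; k=2: AG vs AG ✓; k=3: GAG vs AGC ✗; k=4: AGAG vs AGCC ✗; k=5: TAGAG vs AGCCA ✗; k=6: ATAGAG vs AGCCAT ✗; k=7: CATAGAG vs AGCCATT ✗; k=8: TCATAGAG vs AGCCATTG ✗.
Only k = 2 is perfect, so the longest perfect 3' overlap is 2.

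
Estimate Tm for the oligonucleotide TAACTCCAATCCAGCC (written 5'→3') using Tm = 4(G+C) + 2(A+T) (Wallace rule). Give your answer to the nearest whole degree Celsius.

48°C

Base counts: A=5, T=3, G=1, C=7 (length 16).
Tm = 2·(5+3) + 4·(1+7) = 2·8 + 4·8 = 16 + 32 = 48°C.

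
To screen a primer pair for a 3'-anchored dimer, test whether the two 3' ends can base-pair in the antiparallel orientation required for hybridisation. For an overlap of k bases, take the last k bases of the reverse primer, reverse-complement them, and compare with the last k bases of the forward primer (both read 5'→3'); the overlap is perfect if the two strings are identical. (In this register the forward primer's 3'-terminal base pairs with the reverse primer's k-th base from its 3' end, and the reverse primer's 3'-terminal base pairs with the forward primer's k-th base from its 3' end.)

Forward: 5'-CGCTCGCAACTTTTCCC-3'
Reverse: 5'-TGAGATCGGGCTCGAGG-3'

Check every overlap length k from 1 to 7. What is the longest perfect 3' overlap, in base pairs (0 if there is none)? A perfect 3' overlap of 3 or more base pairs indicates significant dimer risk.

Longest perfect overlap: 2 complementary base pairs; below the dimer-risk threshold (threshold 3).

Last 7 bases (5'→3') — forward …TTTTCCC, reverse …CTCGAGG.
Reverse complement of the reverse primer's last 7 bases: CCTCGAG; its first k bases are the reverse complement of the reverse primer's last k bases, so a perfect k-base overlap needs the forward primer's last k bases to equal them.
Comparing (forward last k vs required): k=1: C vs C ✓; k=2: CC vs CC ✓; k=3: CCC vs CCT ✗; k=4: TCCC vs CCTC ✗; k=5: TTCCC vs CCTCG ✗; k=6: TTTCCC vs CCTCGA ✗; k=7: TTTTCCC vs CCTCGAG ✗.
Perfect overlaps at k = 1, 2; the largest is 2.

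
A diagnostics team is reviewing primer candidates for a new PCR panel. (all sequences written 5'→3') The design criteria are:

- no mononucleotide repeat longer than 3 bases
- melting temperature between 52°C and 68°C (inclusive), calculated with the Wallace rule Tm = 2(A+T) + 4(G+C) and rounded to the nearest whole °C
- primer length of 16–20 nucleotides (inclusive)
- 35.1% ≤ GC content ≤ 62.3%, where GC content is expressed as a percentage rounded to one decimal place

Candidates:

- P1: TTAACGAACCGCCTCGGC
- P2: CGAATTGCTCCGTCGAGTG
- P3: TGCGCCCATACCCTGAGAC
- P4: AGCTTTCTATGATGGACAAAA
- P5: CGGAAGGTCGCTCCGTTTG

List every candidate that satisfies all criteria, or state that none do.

P1 and P2.

P1 (18 nt, A=4 T=3 G=4 C=7): longest run = 2 ✓; Tm = 2·7 + 4·11 = 58°C ✓; length 18 ✓; GC 11/18 = 61.1% ✓ — passes.
P2 (19 nt, A=3 T=5 G=6 C=5): longest run = 2 ✓; Tm = 2·8 + 4·11 = 60°C ✓; length 19 ✓; GC 11/19 = 57.9% ✓ — passes.
P3 (19 nt, A=4 T=3 G=4 C=8): longest run = 3 ✓; Tm = 2·7 + 4·12 = 62°C ✓; length 19 ✓; GC 12/19 = 63.2%, outside 35.1–62.3% ✗ — fails.
P4 (21 nt, A=8 T=6 G=4 C=3): longest run = 4, exceeds 3 ✗; Tm = 2·14 + 4·7 = 56°C ✓; length 21, outside 16–20 ✗; GC 7/21 = 33.3%, outside 35.1–62.3% ✗ — fails.
P5 (19 nt, A=2 T=5 G=7 C=5): longest run = 3 ✓; Tm = 2·7 + 4·12 = 62°C ✓; length 19 ✓; GC 12/19 = 63.2%, outside 35.1–62.3% ✗ — fails.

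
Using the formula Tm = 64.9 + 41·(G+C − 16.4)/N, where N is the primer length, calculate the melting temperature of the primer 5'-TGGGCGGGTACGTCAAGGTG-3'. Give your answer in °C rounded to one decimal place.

57.9°C

Base counts: A=3, T=4, G=10, C=3; G+C = 13, N = 20.
Tm = 64.9 + 41·(13 − 16.4)/20 = 64.9 + -139.40/20 = 57.9°C.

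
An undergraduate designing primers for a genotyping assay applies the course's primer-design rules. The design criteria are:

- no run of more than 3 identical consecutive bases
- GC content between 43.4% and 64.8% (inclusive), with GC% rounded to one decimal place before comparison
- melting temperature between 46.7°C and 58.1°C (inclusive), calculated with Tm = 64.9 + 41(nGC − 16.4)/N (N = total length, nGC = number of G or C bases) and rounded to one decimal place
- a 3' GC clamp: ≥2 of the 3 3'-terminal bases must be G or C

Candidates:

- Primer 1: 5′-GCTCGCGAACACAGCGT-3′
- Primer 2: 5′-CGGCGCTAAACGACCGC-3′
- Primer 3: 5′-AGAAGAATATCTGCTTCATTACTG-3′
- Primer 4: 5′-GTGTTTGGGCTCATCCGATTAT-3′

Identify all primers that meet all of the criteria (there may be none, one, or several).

Primer 1 only.

Primer 1 (17 nt, A=4 T=2 G=5 C=6): longest run = 2 ✓; GC 11/17 = 64.7% ✓; Tm = 64.9 + 41·(11 − 16.4)/17 = 51.9°C ✓; 3' end CGT has 2 G/C ✓ — passes.
Primer 2 (17 nt, A=4 T=1 G=5 C=7): longest run = 3 ✓; GC 12/17 = 70.6%, outside 43.4–64.8% ✗; Tm = 64.9 + 41·(12 − 16.4)/17 = 54.3°C ✓; 3' end CGC has 3 G/C ✓ — fails.
Primer 3 (24 nt, A=8 T=8 G=4 C=4): longest run = 2 ✓; GC 8/24 = 33.3%, outside 43.4–64.8% ✗; Tm = 64.9 + 41·(8 − 16.4)/24 = 50.6°C ✓; 3' end CTG has 2 G/C ✓ — fails.
Primer 4 (22 nt, A=3 T=9 G=6 C=4): longest run = 3 ✓; GC 10/22 = 45.5% ✓; Tm = 64.9 + 41·(10 − 16.4)/22 = 53.0°C ✓; 3' end TAT has 0 G/C, need ≥2 ✗ — fails.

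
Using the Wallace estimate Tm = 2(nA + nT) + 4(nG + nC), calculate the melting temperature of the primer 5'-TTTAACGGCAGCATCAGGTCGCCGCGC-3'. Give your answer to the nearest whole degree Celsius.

Base counts: A=5, T=5, G=8, C=9 (length 27).
Tm = 2·(5+5) + 4·(8+9) = 2·10 + 4·17 = 20 + 68 = 88°C.

88°C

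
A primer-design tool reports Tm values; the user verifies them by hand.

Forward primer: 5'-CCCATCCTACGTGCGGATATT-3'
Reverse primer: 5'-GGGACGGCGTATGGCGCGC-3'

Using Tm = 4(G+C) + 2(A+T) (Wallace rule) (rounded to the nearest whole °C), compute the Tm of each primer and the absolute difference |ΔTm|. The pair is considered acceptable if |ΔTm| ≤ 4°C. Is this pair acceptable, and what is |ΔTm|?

|ΔTm| = 4°C; the pair is acceptable.

Forward: A=4 T=6 G=4 C=7 → Tm = 2·10 + 4·11 = 64°C.
Reverse: A=2 T=2 G=10 C=5 → Tm = 2·4 + 4·15 = 68°C.
|ΔTm| = |64 − 68| = 4°C, ≤ 4°C.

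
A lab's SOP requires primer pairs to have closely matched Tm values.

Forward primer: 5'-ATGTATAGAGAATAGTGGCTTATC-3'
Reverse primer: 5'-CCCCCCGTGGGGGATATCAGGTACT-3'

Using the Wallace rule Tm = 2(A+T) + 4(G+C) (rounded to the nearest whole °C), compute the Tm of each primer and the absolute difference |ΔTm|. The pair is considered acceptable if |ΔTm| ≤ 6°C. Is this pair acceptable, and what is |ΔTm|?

Forward: A=8 T=8 G=6 C=2 → Tm = 2·16 + 4·8 = 64°C.
Reverse: A=4 T=5 G=8 C=8 → Tm = 2·9 + 4·16 = 82°C.
|ΔTm| = |64 − 82| = 18°C, > 6°C.

|ΔTm| = 18°C; the pair is not acceptable.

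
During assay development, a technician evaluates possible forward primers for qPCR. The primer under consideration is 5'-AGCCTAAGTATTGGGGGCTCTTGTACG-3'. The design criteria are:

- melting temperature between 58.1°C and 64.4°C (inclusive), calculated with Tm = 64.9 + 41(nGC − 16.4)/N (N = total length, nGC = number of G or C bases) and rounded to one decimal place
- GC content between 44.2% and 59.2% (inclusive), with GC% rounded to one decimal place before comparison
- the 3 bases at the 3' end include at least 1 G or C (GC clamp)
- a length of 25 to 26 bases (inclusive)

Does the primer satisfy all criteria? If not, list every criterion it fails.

Fails: length.

Base counts: A=5, T=8, G=9, C=5 (length 27).
Tm: Tm = 64.9 + 41·(14 − 16.4)/27 = 61.3°C ✓
GC content: GC 14/27 = 51.9% ✓
GC clamp: 3' end ACG has 2 G/C ✓
length: length 27, outside 25–26 ✗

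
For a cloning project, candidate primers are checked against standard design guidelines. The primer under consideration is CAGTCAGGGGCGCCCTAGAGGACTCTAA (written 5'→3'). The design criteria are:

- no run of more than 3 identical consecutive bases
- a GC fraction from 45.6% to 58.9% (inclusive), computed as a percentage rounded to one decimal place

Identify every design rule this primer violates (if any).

Fails: homopolymer run, GC content.

Base counts: A=7, T=4, G=9, C=8 (length 28).
homopolymer run: longest run = 4, exceeds 3 ✗
GC content: GC 17/28 = 60.7%, outside 45.6–58.9% ✗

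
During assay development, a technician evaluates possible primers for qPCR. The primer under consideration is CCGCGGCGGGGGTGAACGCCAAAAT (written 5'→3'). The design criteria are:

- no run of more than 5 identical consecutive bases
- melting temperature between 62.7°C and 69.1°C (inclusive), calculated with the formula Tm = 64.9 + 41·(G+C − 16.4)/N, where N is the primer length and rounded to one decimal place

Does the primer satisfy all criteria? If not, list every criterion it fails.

Meets all criteria.

Base counts: A=6, T=2, G=10, C=7 (length 25).
homopolymer run: longest run = 5 ✓
Tm: Tm = 64.9 + 41·(17 − 16.4)/25 = 65.9°C ✓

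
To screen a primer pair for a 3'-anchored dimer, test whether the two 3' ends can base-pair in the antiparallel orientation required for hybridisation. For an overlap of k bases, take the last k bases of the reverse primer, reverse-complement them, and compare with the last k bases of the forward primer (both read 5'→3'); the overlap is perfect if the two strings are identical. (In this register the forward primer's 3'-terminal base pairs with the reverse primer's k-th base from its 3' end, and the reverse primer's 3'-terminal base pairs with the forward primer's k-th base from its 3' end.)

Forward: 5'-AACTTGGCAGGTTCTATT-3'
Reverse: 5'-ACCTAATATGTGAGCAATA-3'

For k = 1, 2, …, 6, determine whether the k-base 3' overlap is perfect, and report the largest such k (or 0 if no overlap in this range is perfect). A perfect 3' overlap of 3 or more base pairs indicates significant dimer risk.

Longest perfect overlap: 4 complementary base pairs; significant dimer risk (threshold 3).

Last 6 bases (5'→3') — forward …TCTATT, reverse …GCAATA.
Reverse complement of the reverse primer's last 6 bases: TATTGC; its first k bases are the reverse complement of the reverse primer's last k bases, so a perfect k-base overlap needs the forward primer's last k bases to equal them.
Comparing (forward last k vs required): k=1: T vs T ✓; k=2: TT vs TA ✗; k=3: ATT vs TAT ✗; k=4: TATT vs TATT ✓; k=5: CTATT vs TATTG ✗; k=6: TCTATT vs TATTGC ✗.
Perfect overlaps at k = 1, 4; the largest is 4.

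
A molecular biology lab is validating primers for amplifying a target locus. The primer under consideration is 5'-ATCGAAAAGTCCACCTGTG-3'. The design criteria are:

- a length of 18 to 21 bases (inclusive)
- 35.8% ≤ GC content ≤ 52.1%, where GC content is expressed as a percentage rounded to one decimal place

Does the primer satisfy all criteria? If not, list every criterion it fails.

Meets all criteria.

Base counts: A=6, T=4, G=4, C=5 (length 19).
length: length 19 ✓
GC content: GC 9/19 = 47.4% ✓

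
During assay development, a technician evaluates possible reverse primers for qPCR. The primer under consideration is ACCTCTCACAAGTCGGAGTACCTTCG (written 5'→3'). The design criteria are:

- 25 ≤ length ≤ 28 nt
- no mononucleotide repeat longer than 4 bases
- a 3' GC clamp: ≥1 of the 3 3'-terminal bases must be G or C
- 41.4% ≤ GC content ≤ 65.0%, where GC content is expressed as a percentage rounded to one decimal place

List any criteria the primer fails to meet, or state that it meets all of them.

Meets all criteria.

Base counts: A=6, T=6, G=5, C=9 (length 26).
length: length 26 ✓
homopolymer run: longest run = 2 ✓
GC clamp: 3' end TCG has 2 G/C ✓
GC content: GC 14/26 = 53.8% ✓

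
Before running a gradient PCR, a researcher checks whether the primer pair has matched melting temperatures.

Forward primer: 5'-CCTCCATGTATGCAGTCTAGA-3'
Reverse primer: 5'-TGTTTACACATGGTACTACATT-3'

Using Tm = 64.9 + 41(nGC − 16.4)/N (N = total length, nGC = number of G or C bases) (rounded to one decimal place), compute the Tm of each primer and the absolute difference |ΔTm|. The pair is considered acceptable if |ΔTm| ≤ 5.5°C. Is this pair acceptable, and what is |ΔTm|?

Forward: G+C = 10, N = 21 → Tm = 64.9 + 41·(10 − 16.4)/21 = 52.4°C.
Reverse: G+C = 7, N = 22 → Tm = 64.9 + 41·(7 − 16.4)/22 = 47.4°C.
|ΔTm| = |52.4 − 47.4| = 5.0°C, ≤ 5.5°C.

|ΔTm| = 5.0°C; the pair is acceptable.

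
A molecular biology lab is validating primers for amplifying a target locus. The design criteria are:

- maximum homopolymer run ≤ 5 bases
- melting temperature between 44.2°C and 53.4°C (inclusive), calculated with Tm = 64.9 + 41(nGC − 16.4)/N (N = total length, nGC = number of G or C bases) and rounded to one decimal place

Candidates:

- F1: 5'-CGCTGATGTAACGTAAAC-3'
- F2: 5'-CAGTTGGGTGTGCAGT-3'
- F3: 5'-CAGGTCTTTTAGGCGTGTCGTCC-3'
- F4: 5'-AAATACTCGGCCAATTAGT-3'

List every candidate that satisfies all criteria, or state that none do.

F1, F2 and F4.

F1 (18 nt, A=6 T=4 G=4 C=4): longest run = 3 ✓; Tm = 64.9 + 41·(8 − 16.4)/18 = 45.8°C ✓ — passes.
F2 (16 nt, A=2 T=5 G=7 C=2): longest run = 3 ✓; Tm = 64.9 + 41·(9 − 16.4)/16 = 45.9°C ✓ — passes.
F3 (23 nt, A=2 T=8 G=7 C=6): longest run = 4 ✓; Tm = 64.9 + 41·(13 − 16.4)/23 = 58.8°C, outside 44.2–53.4°C ✗ — fails.
F4 (19 nt, A=7 T=5 G=3 C=4): longest run = 3 ✓; Tm = 64.9 + 41·(7 − 16.4)/19 = 44.6°C ✓ — passes.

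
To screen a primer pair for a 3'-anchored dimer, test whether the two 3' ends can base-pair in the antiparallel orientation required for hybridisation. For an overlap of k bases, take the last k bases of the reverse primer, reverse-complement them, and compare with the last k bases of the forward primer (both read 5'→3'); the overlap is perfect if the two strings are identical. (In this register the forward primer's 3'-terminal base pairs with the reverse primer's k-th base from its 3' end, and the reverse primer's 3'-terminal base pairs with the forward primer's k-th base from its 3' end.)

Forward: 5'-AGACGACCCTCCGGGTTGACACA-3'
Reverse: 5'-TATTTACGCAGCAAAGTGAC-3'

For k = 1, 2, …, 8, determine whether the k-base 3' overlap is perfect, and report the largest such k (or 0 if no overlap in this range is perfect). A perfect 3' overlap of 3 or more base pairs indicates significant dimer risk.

Last 8 bases (5'→3') — forward …TTGACACA, reverse …AAAGTGAC.
Reverse complement of the reverse primer's last 8 bases: GTCACTTT; its first k bases are the reverse complement of the reverse primer's last k bases, so a perfect k-base overlap needs the forward primer's last k bases to equal them.
Comparing (forward last k vs required): k=1: A vs G ✗; k=2: CA vs GT ✗; k=3: ACA vs GTC ✗; k=4: CACA vs GTCA ✗; k=5: ACACA vs GTCAC ✗; k=6: GACACA vs GTCACT ✗; k=7: TGACACA vs GTCACTT ✗; k=8: TTGACACA vs GTCACTTT ✗.
No overlap length from 1 to 8 is perfect, so the longest perfect 3' overlap is 0.

Longest perfect overlap: 0 complementary base pairs; below the dimer-risk threshold (threshold 3).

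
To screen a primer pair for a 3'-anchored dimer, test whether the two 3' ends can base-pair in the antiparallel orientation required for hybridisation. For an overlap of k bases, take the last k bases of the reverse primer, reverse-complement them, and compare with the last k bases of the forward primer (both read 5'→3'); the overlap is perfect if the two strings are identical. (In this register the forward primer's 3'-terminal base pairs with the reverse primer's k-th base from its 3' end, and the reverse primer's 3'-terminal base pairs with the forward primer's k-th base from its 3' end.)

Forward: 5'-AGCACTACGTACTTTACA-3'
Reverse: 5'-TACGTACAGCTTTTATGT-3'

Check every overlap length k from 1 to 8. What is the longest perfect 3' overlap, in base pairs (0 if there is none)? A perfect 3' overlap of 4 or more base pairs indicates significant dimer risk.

Longest perfect overlap: 3 complementary base pairs; below the dimer-risk threshold (threshold 4).

Last 8 bases (5'→3') — forward …ACTTTACA, reverse …TTTTATGT.
Reverse complement of the reverse primer's last 8 bases: ACATAAAA; its first k bases are the reverse complement of the reverse primer's last k bases, so a perfect k-base overlap needs the forward primer's last k bases to equal them.
Comparing (forward last k vs required): k=1: A vs A ✓; k=2: CA vs AC ✗; k=3: ACA vs ACA ✓; k=4: TACA vs ACAT ✗; k=5: TTACA vs ACATA ✗; k=6: TTTACA vs ACATAA ✗; k=7: CTTTACA vs ACATAAA ✗; k=8: ACTTTACA vs ACATAAAA ✗.
Perfect overlaps at k = 1, 3; the largest is 3.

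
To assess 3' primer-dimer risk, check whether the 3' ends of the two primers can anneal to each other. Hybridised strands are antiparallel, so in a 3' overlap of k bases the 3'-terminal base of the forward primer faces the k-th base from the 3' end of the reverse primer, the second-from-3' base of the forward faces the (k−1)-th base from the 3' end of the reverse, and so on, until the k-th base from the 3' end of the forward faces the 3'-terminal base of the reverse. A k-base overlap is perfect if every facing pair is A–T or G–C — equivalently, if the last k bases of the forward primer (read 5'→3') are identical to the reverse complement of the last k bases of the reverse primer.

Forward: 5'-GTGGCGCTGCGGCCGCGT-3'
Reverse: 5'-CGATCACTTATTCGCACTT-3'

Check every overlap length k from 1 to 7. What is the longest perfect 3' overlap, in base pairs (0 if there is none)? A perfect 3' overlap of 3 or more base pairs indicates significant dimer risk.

Last 7 bases (5'→3') — forward …GCCGCGT, reverse …CGCACTT.
Reverse complement of the reverse primer's last 7 bases: AAGTGCG; its first k bases are the reverse complement of the reverse primer's last k bases, so a perfect k-base overlap needs the forward primer's last k bases to equal them.
Comparing (forward last k vs required): k=1: T vs A ✗; k=2: GT vs AA ✗; k=3: CGT vs AAG ✗; k=4: GCGT vs AAGT ✗; k=5: CGCGT vs AAGTG ✗; k=6: CCGCGT vs AAGTGC ✗; k=7: GCCGCGT vs AAGTGCG ✗.
No overlap length from 1 to 7 is perfect, so the longest perfect 3' overlap is 0.

Longest perfect overlap: 0 complementary base pairs; below the dimer-risk threshold (threshold 3).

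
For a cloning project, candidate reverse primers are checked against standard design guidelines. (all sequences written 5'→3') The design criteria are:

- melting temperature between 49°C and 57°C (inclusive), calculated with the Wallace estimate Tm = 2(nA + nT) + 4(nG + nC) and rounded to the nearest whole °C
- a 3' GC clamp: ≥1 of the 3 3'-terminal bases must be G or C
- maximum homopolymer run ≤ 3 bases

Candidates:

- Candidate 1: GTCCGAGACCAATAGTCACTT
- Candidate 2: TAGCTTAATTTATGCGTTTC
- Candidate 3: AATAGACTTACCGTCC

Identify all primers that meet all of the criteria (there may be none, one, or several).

Candidate 2 only.

Candidate 1 (21 nt, A=6 T=5 G=4 C=6): Tm = 2·11 + 4·10 = 62°C, outside 49–57°C ✗; 3' end CTT has 1 G/C ✓; longest run = 2 ✓ — fails.
Candidate 2 (20 nt, A=4 T=10 G=3 C=3): Tm = 2·14 + 4·6 = 52°C ✓; 3' end TTC has 1 G/C ✓; longest run = 3 ✓ — passes.
Candidate 3 (16 nt, A=5 T=4 G=2 C=5): Tm = 2·9 + 4·7 = 46°C, outside 49–57°C ✗; 3' end TCC has 2 G/C ✓; longest run = 2 ✓ — fails.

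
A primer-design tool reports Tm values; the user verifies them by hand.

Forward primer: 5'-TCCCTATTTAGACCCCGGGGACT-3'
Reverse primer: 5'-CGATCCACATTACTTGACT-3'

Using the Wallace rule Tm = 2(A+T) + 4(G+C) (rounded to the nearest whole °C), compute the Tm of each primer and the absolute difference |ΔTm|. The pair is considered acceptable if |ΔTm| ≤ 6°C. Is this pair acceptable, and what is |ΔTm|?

Forward: A=4 T=6 G=5 C=8 → Tm = 2·10 + 4·13 = 72°C.
Reverse: A=5 T=6 G=2 C=6 → Tm = 2·11 + 4·8 = 54°C.
|ΔTm| = |72 − 54| = 18°C, > 6°C.

|ΔTm| = 18°C; the pair is not acceptable.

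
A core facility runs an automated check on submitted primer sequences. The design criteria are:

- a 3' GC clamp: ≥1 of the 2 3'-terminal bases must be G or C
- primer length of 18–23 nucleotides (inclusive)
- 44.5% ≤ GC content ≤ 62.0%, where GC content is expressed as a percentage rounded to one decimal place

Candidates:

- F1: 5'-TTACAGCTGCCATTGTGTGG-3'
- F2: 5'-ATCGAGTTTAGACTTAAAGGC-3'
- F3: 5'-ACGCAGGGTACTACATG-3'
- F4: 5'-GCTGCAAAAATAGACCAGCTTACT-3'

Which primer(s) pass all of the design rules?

F1 only.

F1 (20 nt, A=3 T=7 G=6 C=4): 3' end GG has 2 G/C ✓; length 20 ✓; GC 10/20 = 50.0% ✓ — passes.
F2 (21 nt, A=7 T=6 G=5 C=3): 3' end GC has 2 G/C ✓; length 21 ✓; GC 8/21 = 38.1%, outside 44.5–62.0% ✗ — fails.
F3 (17 nt, A=5 T=3 G=5 C=4): 3' end TG has 1 G/C ✓; length 17, outside 18–23 ✗; GC 9/17 = 52.9% ✓ — fails.
F4 (24 nt, A=9 T=5 G=4 C=6): 3' end CT has 1 G/C ✓; length 24, outside 18–23 ✗; GC 10/24 = 41.7%, outside 44.5–62.0% ✗ — fails.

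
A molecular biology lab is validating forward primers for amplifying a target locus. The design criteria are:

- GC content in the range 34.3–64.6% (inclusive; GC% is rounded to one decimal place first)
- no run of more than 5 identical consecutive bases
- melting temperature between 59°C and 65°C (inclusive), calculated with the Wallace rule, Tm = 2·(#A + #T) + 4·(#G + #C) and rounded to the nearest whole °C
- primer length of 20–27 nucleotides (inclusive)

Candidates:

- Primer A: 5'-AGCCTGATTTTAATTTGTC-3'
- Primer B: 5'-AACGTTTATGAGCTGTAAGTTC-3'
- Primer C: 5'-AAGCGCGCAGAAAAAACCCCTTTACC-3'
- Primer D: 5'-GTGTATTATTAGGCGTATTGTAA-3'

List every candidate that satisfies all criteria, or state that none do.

Primer B only.

Primer A (19 nt, A=4 T=9 G=3 C=3): GC 6/19 = 31.6%, outside 34.3–64.6% ✗; longest run = 4 ✓; Tm = 2·13 + 4·6 = 50°C, outside 59–65°C ✗; length 19, outside 20–27 ✗ — fails.
Primer B (22 nt, A=6 T=8 G=5 C=3): GC 8/22 = 36.4% ✓; longest run = 3 ✓; Tm = 2·14 + 4·8 = 60°C ✓; length 22 ✓ — passes.
Primer C (26 nt, A=10 T=3 G=4 C=9): GC 13/26 = 50.0% ✓; longest run = 6, exceeds 5 ✗; Tm = 2·13 + 4·13 = 78°C, outside 59–65°C ✗; length 26 ✓ — fails.
Primer D (23 nt, A=6 T=10 G=6 C=1): GC 7/23 = 30.4%, outside 34.3–64.6% ✗; longest run = 2 ✓; Tm = 2·16 + 4·7 = 60°C ✓; length 23 ✓ — fails.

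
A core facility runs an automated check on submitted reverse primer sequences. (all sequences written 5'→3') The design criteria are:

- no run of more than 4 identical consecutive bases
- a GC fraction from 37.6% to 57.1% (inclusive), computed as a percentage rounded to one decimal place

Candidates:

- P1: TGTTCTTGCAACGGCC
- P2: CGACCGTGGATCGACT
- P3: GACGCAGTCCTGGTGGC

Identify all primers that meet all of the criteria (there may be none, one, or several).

P1 (16 nt, A=2 T=5 G=4 C=5): longest run = 2 ✓; GC 9/16 = 56.3% ✓ — passes.
P2 (16 nt, A=3 T=3 G=5 C=5): longest run = 2 ✓; GC 10/16 = 62.5%, outside 37.6–57.1% ✗ — fails.
P3 (17 nt, A=2 T=3 G=7 C=5): longest run = 2 ✓; GC 12/17 = 70.6%, outside 37.6–57.1% ✗ — fails.

P1 only.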